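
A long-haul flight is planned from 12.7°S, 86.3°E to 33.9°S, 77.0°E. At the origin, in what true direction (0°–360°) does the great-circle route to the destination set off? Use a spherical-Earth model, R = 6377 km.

200.2°

N = sin Δλ·cos φ₂ = -0.1341;  D = cos φ₁ sin φ₂ − sin φ₁ cos φ₂ cos Δλ = -0.3640
initial course = atan2(N, D) = 200.23°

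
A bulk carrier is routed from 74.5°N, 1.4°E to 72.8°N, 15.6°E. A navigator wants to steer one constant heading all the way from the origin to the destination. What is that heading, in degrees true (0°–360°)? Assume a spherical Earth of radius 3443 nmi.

113.1°

Meridional parts: M(φ₁)=+1.9944, M(φ₂)=+1.8889 → ΔM = -0.1055;  Δλ = +0.2478 rad
tan C = Δλ / ΔM = -2.3493 → C = 113.06°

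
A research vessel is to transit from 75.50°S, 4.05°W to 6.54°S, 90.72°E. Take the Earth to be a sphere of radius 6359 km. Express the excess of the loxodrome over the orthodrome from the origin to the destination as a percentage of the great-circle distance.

Great circle: σ = 1.4811 rad → d_gc = Rσ = 9418.3 km
Rhumb: Δφ = +1.2036, Δλ = +1.6540, Δψ = +1.9475, q = Δφ/Δψ = 0.6180 → d_rh = R√(Δφ²+q²Δλ²) = 10041.5 km
Excess = (10041.5 − 9418.3) / 9418.3 = 623.2 / 9418.3 = 6.62% ≈ 6.6%

6.6%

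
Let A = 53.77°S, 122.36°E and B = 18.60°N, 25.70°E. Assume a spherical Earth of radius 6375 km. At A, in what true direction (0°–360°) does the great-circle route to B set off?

276.1°

N = sin Δλ·cos φ₂ = -0.9414;  D = cos φ₁ sin φ₂ − sin φ₁ cos φ₂ cos Δλ = +0.0998
initial course = atan2(N, D) = 276.05°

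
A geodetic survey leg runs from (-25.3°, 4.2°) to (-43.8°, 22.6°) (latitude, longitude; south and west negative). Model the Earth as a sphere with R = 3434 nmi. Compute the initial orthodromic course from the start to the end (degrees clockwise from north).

145.6°

N = sin Δλ·cos φ₂ = +0.2278;  D = cos φ₁ sin φ₂ − sin φ₁ cos φ₂ cos Δλ = -0.3331
initial course = atan2(N, D) = 145.63°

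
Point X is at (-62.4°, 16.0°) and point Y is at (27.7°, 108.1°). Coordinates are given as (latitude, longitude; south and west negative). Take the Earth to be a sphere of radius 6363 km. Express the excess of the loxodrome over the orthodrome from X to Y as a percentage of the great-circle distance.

Great circle: σ = 2.0119 rad → d_gc = Rσ = 12802.0 km
Rhumb: Δφ = +1.5725, Δλ = +1.6074, Δψ = +1.9074, q = Δφ/Δψ = 0.8244 → d_rh = R√(Δφ²+q²Δλ²) = 13085.4 km
Excess = (13085.4 − 12802.0) / 12802.0 = 283.4 / 12802.0 = 2.21% ≈ 2.2%

2.2%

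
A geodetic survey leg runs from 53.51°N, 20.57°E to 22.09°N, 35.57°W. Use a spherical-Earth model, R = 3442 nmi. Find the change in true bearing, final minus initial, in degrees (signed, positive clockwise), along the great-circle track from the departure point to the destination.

-37.5°

Initial bearing θ₁ = atan2(sin Δλ cos φ₂, cos φ₁ sin φ₂ − sin φ₁ cos φ₂ cos Δλ) = 256.03°
Final bearing θ₂ = (initial bearing from the destination back to the start) + 180° = 218.52°
Δθ = θ₂ − θ₁ = -37.5°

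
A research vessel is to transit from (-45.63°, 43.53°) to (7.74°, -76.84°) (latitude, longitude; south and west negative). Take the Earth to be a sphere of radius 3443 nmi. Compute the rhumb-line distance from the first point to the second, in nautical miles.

Rhumb course C = atan2(Δλ, Δψ) with Δψ = ln[tan(π/4+φ₂/2)/tan(π/4+φ₁/2)] = +1.0325, Δλ = -2.1009 → C = 296.17°
d = R·|Δφ| / |cos C| = 3443·0.93148 / 0.44108 = 7271 nmi

7271 nmi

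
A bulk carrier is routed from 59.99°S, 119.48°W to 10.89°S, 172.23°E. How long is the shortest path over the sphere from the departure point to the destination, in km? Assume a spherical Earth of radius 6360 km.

cos σ = sin φ₁ sin φ₂ + cos φ₁ cos φ₂ cos Δλ
      = sin(-59.99°)sin(-10.89°) + cos(-59.99°)cos(-10.89°)cos(-68.29°) = 0.3453
σ = 69.801° → d = Rσ = 6360·1.21826 = 7748 km

7748 km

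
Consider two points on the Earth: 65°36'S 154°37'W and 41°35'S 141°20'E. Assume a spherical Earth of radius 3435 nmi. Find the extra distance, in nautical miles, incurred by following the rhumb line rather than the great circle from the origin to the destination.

92 nmi

Great circle: cos σ = sin φ₁ sin φ₂ + cos φ₁ cos φ₂ cos Δλ,  σ = 0.7383 rad → d_gc = 2535.9 nmi
Rhumb line: Δψ = +0.7321, q = Δφ/Δψ = 0.5726, d_rh = R√(Δφ²+q²Δλ²) = 2628.1 nmi
Excess = 2628.1 − 2535.9 = 92.2 ≈ 92 nmi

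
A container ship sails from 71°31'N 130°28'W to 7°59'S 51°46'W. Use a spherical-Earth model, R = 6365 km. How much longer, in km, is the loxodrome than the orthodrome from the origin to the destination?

Great circle: cos σ = sin φ₁ sin φ₂ + cos φ₁ cos φ₂ cos Δλ,  σ = 1.6411 rad → d_gc = 10445.3 km
Rhumb line: Δψ = -1.9556, q = Δφ/Δψ = 0.7095, d_rh = R√(Δφ²+q²Δλ²) = 10792.6 km
Excess = 10792.6 − 10445.3 = 347.3 ≈ 347 km

347 km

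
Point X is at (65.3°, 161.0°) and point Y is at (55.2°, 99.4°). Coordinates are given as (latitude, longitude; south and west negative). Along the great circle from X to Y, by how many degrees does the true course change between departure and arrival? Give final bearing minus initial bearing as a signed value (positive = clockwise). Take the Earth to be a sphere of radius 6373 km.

-54.9°

Initial bearing θ₁ = atan2(sin Δλ cos φ₂, cos φ₁ sin φ₂ − sin φ₁ cos φ₂ cos Δλ) = 280.88°
Final bearing θ₂ = (initial bearing from the destination back to the start) + 180° = 225.97°
Δθ = θ₂ − θ₁ = -54.9°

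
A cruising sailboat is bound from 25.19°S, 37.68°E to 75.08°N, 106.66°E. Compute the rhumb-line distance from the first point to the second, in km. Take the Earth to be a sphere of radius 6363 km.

Δψ = ln[tan(π/4+φ₂/2)/tan(π/4+φ₁/2)] = +2.4875;  Δφ = +1.7500 rad,  Δλ = +1.2039 rad
q = Δφ/Δψ = 0.7035
d = R·√(Δφ² + q²Δλ²) = 6363·1.94423 = 12371 km

12371 km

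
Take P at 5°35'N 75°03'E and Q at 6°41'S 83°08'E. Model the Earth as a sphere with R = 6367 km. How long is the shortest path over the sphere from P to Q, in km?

1632 km

cos σ = sin φ₁ sin φ₂ + cos φ₁ cos φ₂ cos Δλ
      = sin(5.58°)sin(-6.68°) + cos(5.58°)cos(-6.68°)cos(8.08°) = 0.9673
σ = 14.682° → d = Rσ = 6367·0.25625 = 1632 km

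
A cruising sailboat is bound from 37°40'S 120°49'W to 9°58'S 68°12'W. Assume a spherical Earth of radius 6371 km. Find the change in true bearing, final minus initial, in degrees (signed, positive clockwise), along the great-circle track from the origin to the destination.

At departure: θ₁ = atan2(sin Δλ cos φ₂, cos φ₁ sin φ₂ − sin φ₁ cos φ₂ cos Δλ) = 73.73°
At arrival: θ₂ = atan2(sin Δλ cos φ₁, −cos φ₂ sin φ₁ + sin φ₂ cos φ₁ cos Δλ) = 50.49°
Δθ = θ₂ − θ₁ = -23.2°

-23.2°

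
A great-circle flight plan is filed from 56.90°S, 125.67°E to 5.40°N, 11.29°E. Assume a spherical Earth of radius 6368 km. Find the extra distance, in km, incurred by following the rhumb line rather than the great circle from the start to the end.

Great circle: cos σ = sin φ₁ sin φ₂ + cos φ₁ cos φ₂ cos Δλ,  σ = 1.8789 rad → d_gc = 11964.9 km
Rhumb line: Δψ = +1.3079, q = Δφ/Δψ = 0.8314, d_rh = R√(Δφ²+q²Δλ²) = 12635.2 km
Excess = 12635.2 − 11964.9 = 670.3 ≈ 670 km

670 km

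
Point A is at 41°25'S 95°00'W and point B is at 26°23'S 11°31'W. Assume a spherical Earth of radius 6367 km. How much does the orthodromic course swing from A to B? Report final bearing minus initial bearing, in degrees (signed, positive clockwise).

-53.3°

Initial bearing θ₁ = atan2(sin Δλ cos φ₂, cos φ₁ sin φ₂ − sin φ₁ cos φ₂ cos Δλ) = 106.64°
Final bearing θ₂ = (initial bearing from the destination back to the start) + 180° = 53.33°
Δθ = θ₂ − θ₁ = -53.3°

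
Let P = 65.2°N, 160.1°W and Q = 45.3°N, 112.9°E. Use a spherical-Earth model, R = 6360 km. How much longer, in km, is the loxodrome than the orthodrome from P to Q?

Great circle: cos σ = sin φ₁ sin φ₂ + cos φ₁ cos φ₂ cos Δλ,  σ = 0.8491 rad → d_gc = 5400.0 km
Rhumb line: Δψ = -0.6259, q = Δφ/Δψ = 0.5549, d_rh = R√(Δφ²+q²Δλ²) = 5796.0 km
Excess = 5796.0 − 5400.0 = 396.0 ≈ 396 km

396 km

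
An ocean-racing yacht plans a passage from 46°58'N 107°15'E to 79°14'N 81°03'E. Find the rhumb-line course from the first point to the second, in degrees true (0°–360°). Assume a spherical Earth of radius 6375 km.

342.3°

Meridional parts: M(φ₁)=+0.9308, M(φ₂)=+2.3620 → ΔM = +1.4312;  Δλ = -0.4573 rad
tan C = Δλ / ΔM = -0.3195 → C = 342.28°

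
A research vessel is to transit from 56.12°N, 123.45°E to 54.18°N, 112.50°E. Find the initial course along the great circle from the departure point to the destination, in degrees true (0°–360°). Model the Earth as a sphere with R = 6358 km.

θ = atan2( sin Δλ·cos φ₂ ,  cos φ₁ sin φ₂ − sin φ₁ cos φ₂ cos Δλ )
  = atan2(-0.1112, -0.0250) = 257.32°

257.3°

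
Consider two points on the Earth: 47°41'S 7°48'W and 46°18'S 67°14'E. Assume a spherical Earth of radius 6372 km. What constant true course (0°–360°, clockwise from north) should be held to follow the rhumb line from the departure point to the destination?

88.5°

Meridional parts: M(φ₁)=-0.9492, M(φ₂)=-0.9138 → ΔM = +0.0354;  Δλ = +1.3096 rad
tan C = Δλ / ΔM = +36.9951 → C = 88.45°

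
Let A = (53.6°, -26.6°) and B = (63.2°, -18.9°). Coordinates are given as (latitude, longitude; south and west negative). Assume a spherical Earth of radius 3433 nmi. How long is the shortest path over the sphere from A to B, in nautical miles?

623 nmi

Haversine: a = sin²(Δφ/2)+cos φ₁ cos φ₂ sin²(Δλ/2) = 0.00821;  σ = 2·atan2(√a,√(1−a))
σ = 10.396° → d = Rσ = 3433·0.18145 = 623 nmi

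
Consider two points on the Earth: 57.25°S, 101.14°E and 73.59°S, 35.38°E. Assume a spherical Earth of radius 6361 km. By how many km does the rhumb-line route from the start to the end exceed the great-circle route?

156 km

Great circle: cos σ = sin φ₁ sin φ₂ + cos φ₁ cos φ₂ cos Δλ,  σ = 0.5166 rad → d_gc = 3285.8 km
Rhumb line: Δψ = -0.7119, q = Δφ/Δψ = 0.4006, d_rh = R√(Δφ²+q²Δλ²) = 3441.6 km
Excess = 3441.6 − 3285.8 = 155.8 ≈ 156 km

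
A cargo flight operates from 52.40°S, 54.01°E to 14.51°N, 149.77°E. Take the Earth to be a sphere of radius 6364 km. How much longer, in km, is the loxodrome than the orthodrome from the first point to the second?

Great circle: cos σ = sin φ₁ sin φ₂ + cos φ₁ cos φ₂ cos Δλ,  σ = 1.8315 rad → d_gc = 11655.9 km
Rhumb line: Δψ = +1.3336, q = Δφ/Δψ = 0.8757, d_rh = R√(Δφ²+q²Δλ²) = 11915.9 km
Excess = 11915.9 − 11655.9 = 260.0 ≈ 260 km

260 km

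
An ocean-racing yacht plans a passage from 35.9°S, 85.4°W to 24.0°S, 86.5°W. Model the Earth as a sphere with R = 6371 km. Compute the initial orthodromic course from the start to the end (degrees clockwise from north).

θ = atan2( sin Δλ·cos φ₂ ,  cos φ₁ sin φ₂ − sin φ₁ cos φ₂ cos Δλ )
  = atan2(-0.0175, +0.2061) = 355.14°

355.1°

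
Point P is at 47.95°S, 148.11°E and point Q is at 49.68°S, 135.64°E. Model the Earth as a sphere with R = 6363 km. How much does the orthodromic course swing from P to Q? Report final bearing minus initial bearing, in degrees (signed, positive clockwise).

+9.4°

At departure: θ₁ = atan2(sin Δλ cos φ₂, cos φ₁ sin φ₂ − sin φ₁ cos φ₂ cos Δλ) = 253.45°
At arrival: θ₂ = atan2(sin Δλ cos φ₁, −cos φ₂ sin φ₁ + sin φ₂ cos φ₁ cos Δλ) = 262.85°
Δθ = θ₂ − θ₁ = +9.4°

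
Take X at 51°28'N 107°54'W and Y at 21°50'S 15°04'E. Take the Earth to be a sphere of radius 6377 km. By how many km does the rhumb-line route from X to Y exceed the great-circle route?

Great circle: cos σ = sin φ₁ sin φ₂ + cos φ₁ cos φ₂ cos Δλ,  σ = 2.2213 rad → d_gc = 14165.3 km
Rhumb line: Δψ = -1.4418, q = Δφ/Δψ = 0.8873, d_rh = R√(Δφ²+q²Δλ²) = 14630.0 km
Excess = 14630.0 − 14165.3 = 464.7 ≈ 465 km

465 km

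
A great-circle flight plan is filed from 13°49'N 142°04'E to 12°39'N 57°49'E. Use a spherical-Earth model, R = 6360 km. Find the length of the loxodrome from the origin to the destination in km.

9104 km

Δψ = ln[tan(π/4+φ₂/2)/tan(π/4+φ₁/2)] = -0.0209;  Δφ = -0.0204 rad,  Δλ = -1.4704 rad
q = Δφ/Δψ = 0.9734
d = R·√(Δφ² + q²Δλ²) = 6360·1.43151 = 9104 km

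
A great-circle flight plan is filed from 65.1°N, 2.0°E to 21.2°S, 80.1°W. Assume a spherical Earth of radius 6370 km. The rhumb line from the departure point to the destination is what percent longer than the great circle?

2.3%

Great circle: σ = 1.8484 rad → d_gc = Rσ = 11774.3 km
Rhumb: Δφ = -1.5062, Δλ = -1.4329, Δψ = -1.8893, q = Δφ/Δψ = 0.7972 → d_rh = R√(Δφ²+q²Δλ²) = 12041.9 km
Excess = (12041.9 − 11774.3) / 11774.3 = 267.6 / 11774.3 = 2.27% ≈ 2.3%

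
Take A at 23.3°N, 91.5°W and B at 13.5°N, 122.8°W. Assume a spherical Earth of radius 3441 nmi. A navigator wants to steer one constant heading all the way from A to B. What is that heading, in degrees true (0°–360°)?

251.7°

Δψ = ln[tan(π/4+φ₂/2)/tan(π/4+φ₁/2)] = -0.1805
Δλ = -0.5463 rad (taken the short way round)
course = atan2(Δλ, Δψ) = 251.71°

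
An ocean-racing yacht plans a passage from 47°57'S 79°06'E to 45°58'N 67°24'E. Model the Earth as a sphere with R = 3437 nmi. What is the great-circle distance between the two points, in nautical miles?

cos σ = sin φ₁ sin φ₂ + cos φ₁ cos φ₂ cos Δλ
      = sin(-47.95°)sin(45.97°) + cos(-47.95°)cos(45.97°)cos(-11.70°) = -0.0780
σ = 94.472° → d = Rσ = 3437·1.64885 = 5667 nmi

5667 nmi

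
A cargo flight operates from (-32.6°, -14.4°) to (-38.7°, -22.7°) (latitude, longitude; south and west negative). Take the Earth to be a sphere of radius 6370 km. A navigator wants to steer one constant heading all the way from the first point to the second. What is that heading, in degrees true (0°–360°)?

Meridional parts: M(φ₁)=-0.6024, M(φ₂)=-0.7336 → ΔM = -0.1311;  Δλ = -0.1449 rad
tan C = Δλ / ΔM = +1.1046 → C = 227.85°

227.8°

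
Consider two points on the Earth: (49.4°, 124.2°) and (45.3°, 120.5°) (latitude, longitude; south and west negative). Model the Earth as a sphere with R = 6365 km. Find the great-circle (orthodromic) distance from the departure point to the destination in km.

Haversine: a = sin²(Δφ/2)+cos φ₁ cos φ₂ sin²(Δλ/2) = 0.00176;  σ = 2·atan2(√a,√(1−a))
σ = 4.804° → d = Rσ = 6365·0.08385 = 534 km

534 km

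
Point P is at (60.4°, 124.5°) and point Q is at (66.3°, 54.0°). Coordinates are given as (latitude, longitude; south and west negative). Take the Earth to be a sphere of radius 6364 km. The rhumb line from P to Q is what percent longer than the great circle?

Great circle: σ = 0.5307 rad → d_gc = Rσ = 3377.6 km
Rhumb: Δφ = +0.1030, Δλ = -1.2305, Δψ = +0.2305, q = Δφ/Δψ = 0.4468 → d_rh = R√(Δφ²+q²Δλ²) = 3559.3 km
Excess = (3559.3 − 3377.6) / 3377.6 = 181.7 / 3377.6 = 5.38% ≈ 5.4%

5.4%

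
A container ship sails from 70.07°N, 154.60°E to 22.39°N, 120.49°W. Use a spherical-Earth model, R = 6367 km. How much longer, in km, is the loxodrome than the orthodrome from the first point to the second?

429 km

Great circle: cos σ = sin φ₁ sin φ₂ + cos φ₁ cos φ₂ cos Δλ,  σ = 1.1744 rad → d_gc = 7477.7 km
Rhumb line: Δψ = -1.3379, q = Δφ/Δψ = 0.6220, d_rh = R√(Δφ²+q²Δλ²) = 7906.9 km
Excess = 7906.9 − 7477.7 = 429.2 ≈ 429 km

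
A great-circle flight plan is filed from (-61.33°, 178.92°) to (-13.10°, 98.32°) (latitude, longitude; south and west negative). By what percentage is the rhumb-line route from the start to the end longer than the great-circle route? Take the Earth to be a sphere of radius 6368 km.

3.8%

Great circle: σ = 1.2920 rad → d_gc = Rσ = 8227.6 km
Rhumb: Δφ = +0.8418, Δλ = -1.4067, Δψ = +1.1337, q = Δφ/Δψ = 0.7425 → d_rh = R√(Δφ²+q²Δλ²) = 8542.6 km
Excess = (8542.6 − 8227.6) / 8227.6 = 315.0 / 8227.6 = 3.83% ≈ 3.8%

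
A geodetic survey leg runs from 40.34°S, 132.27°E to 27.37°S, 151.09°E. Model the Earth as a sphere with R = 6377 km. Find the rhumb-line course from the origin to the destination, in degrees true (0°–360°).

50.2°

Δψ = ln[tan(π/4+φ₂/2)/tan(π/4+φ₁/2)] = +0.2737
Δλ = +0.3285 rad (taken the short way round)
course = atan2(Δλ, Δψ) = 50.20°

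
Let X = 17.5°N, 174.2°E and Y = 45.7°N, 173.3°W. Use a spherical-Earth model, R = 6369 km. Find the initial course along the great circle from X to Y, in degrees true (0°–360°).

17.6°

N = sin Δλ·cos φ₂ = +0.1512;  D = cos φ₁ sin φ₂ − sin φ₁ cos φ₂ cos Δλ = +0.4775
initial course = atan2(N, D) = 17.57°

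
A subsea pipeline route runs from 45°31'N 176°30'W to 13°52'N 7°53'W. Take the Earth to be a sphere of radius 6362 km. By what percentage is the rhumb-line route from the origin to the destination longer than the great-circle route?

22.6%

Great circle: σ = 2.0897 rad → d_gc = Rσ = 13294.5 km
Rhumb: Δφ = -0.5524, Δλ = +2.9429, Δψ = -0.6498, q = Δφ/Δψ = 0.8501 → d_rh = R√(Δφ²+q²Δλ²) = 16300.5 km
Excess = (16300.5 − 13294.5) / 13294.5 = 3006.0 / 13294.5 = 22.61% ≈ 22.6%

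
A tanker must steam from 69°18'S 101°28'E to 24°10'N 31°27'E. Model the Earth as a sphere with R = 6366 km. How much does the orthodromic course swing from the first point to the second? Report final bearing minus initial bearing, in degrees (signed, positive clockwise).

At departure: θ₁ = atan2(sin Δλ cos φ₂, cos φ₁ sin φ₂ − sin φ₁ cos φ₂ cos Δλ) = 296.97°
At arrival: θ₂ = atan2(sin Δλ cos φ₁, −cos φ₂ sin φ₁ + sin φ₂ cos φ₁ cos Δλ) = 339.80°
Δθ = θ₂ − θ₁ = +42.8°

+42.8°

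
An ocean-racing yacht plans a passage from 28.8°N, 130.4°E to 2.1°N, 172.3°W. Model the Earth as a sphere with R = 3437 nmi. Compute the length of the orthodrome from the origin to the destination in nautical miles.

Haversine: a = sin²(Δφ/2)+cos φ₁ cos φ₂ sin²(Δλ/2) = 0.25462;  σ = 2·atan2(√a,√(1−a))
σ = 60.610° → d = Rσ = 3437·1.05784 = 3636 nmi

3636 nmi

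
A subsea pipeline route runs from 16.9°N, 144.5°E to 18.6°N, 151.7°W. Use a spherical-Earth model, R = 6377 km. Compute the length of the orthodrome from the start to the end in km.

Haversine: a = sin²(Δφ/2)+cos φ₁ cos φ₂ sin²(Δλ/2) = 0.25345;  σ = 2·atan2(√a,√(1−a))
σ = 60.456° → d = Rσ = 6377·1.05515 = 6729 km

6729 km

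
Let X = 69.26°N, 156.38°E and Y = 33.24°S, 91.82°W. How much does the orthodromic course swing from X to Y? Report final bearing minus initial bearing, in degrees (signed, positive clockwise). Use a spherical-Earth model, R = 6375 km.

Initial bearing θ₁ = atan2(sin Δλ cos φ₂, cos φ₁ sin φ₂ − sin φ₁ cos φ₂ cos Δλ) = 82.93°
Final bearing θ₂ = (initial bearing from the destination back to the start) + 180° = 155.15°
Δθ = θ₂ − θ₁ = +72.2°

+72.2°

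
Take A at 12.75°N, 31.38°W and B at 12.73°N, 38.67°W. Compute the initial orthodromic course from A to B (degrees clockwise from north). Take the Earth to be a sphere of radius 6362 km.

270.6°

N = sin Δλ·cos φ₂ = -0.1238;  D = cos φ₁ sin φ₂ − sin φ₁ cos φ₂ cos Δλ = +0.0014
initial course = atan2(N, D) = 270.64°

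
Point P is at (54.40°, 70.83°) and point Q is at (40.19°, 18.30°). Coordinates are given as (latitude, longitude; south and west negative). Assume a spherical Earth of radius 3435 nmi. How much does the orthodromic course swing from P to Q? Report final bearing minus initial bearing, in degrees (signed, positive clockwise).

Initial bearing θ₁ = atan2(sin Δλ cos φ₂, cos φ₁ sin φ₂ − sin φ₁ cos φ₂ cos Δλ) = 269.79°
Final bearing θ₂ = (initial bearing from the destination back to the start) + 180° = 229.64°
Δθ = θ₂ − θ₁ = -40.1°

-40.1°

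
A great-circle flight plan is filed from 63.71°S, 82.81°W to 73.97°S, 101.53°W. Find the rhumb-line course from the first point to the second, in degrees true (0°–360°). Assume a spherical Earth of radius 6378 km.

Δψ = ln[tan(π/4+φ₂/2)/tan(π/4+φ₁/2)] = -0.5059
Δλ = -0.3267 rad (taken the short way round)
course = atan2(Δλ, Δψ) = 212.85°

212.9°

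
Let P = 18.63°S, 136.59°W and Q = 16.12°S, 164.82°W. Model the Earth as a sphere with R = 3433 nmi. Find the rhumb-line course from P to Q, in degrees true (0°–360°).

275.3°

Δψ = ln[tan(π/4+φ₂/2)/tan(π/4+φ₁/2)] = +0.0459
Δλ = -0.4927 rad (taken the short way round)
course = atan2(Δλ, Δψ) = 275.32°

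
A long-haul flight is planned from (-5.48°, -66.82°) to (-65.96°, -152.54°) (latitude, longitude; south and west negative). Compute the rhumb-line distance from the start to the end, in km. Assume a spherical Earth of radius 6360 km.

Rhumb course C = atan2(Δλ, Δψ) with Δψ = ln[tan(π/4+φ₂/2)/tan(π/4+φ₁/2)] = -1.4510, Δλ = -1.4961 → C = 225.88°
d = R·|Δφ| / |cos C| = 6360·1.05558 / 0.69622 = 9643 km

9643 km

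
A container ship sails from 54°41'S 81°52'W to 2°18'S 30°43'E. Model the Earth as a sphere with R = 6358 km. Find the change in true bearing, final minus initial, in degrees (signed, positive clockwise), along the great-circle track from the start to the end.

-77.1°

At departure: θ₁ = atan2(sin Δλ cos φ₂, cos φ₁ sin φ₂ − sin φ₁ cos φ₂ cos Δλ) = 110.03°
At arrival: θ₂ = atan2(sin Δλ cos φ₁, −cos φ₂ sin φ₁ + sin φ₂ cos φ₁ cos Δλ) = 32.93°
Δθ = θ₂ − θ₁ = -77.1°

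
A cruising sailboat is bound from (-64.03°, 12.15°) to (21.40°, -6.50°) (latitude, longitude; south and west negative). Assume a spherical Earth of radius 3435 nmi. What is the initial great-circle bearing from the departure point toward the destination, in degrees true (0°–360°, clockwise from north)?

342.6°

θ = atan2( sin Δλ·cos φ₂ ,  cos φ₁ sin φ₂ − sin φ₁ cos φ₂ cos Δλ )
  = atan2(-0.2977, +0.9529) = 342.65°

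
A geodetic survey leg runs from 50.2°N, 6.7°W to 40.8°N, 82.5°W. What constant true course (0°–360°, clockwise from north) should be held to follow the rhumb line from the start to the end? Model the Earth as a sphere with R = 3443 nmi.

Δψ = ln[tan(π/4+φ₂/2)/tan(π/4+φ₁/2)] = -0.2349
Δλ = -1.3230 rad (taken the short way round)
course = atan2(Δλ, Δψ) = 259.93°

259.9°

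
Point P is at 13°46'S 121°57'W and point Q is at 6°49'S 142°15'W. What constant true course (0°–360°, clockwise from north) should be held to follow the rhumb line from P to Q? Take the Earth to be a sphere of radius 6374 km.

289.2°

Meridional parts: M(φ₁)=-0.2426, M(φ₂)=-0.1193 → ΔM = +0.1234;  Δλ = -0.3543 rad
tan C = Δλ / ΔM = -2.8720 → C = 289.20°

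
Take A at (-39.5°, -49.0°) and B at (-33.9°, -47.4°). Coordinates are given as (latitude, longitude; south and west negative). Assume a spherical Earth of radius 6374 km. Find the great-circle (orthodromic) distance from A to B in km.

639 km

Haversine: a = sin²(Δφ/2)+cos φ₁ cos φ₂ sin²(Δλ/2) = 0.00251;  σ = 2·atan2(√a,√(1−a))
σ = 5.745° → d = Rσ = 6374·0.10026 = 639 km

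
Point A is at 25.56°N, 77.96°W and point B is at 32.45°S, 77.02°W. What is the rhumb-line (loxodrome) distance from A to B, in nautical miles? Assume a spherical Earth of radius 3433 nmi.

3476 nmi

Rhumb course C = atan2(Δλ, Δψ) with Δψ = ln[tan(π/4+φ₂/2)/tan(π/4+φ₁/2)] = -1.0610, Δλ = +0.0164 → C = 179.11°
d = R·|Δφ| / |cos C| = 3433·1.01247 / 0.99988 = 3476 nmi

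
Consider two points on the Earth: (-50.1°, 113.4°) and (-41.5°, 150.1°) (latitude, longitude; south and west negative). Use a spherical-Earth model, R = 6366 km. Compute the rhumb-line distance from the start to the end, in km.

2991 km

Δψ = ln[tan(π/4+φ₂/2)/tan(π/4+φ₁/2)] = +0.2159;  Δφ = +0.1501 rad,  Δλ = +0.6405 rad
q = Δφ/Δψ = 0.6951
d = R·√(Δφ² + q²Δλ²) = 6366·0.46987 = 2991 km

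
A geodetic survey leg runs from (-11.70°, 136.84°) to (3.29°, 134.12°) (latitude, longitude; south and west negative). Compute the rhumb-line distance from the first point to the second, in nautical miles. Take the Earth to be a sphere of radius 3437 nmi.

914 nmi

Δψ = ln[tan(π/4+φ₂/2)/tan(π/4+φ₁/2)] = +0.2631;  Δφ = +0.2616 rad,  Δλ = -0.0475 rad
q = Δφ/Δψ = 0.9944
d = R·√(Δφ² + q²Δλ²) = 3437·0.26585 = 914 nmi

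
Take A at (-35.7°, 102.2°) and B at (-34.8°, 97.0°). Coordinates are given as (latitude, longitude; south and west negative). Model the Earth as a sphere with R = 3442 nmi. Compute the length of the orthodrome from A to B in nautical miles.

Haversine: a = sin²(Δφ/2)+cos φ₁ cos φ₂ sin²(Δλ/2) = 0.00143;  σ = 2·atan2(√a,√(1−a))
σ = 4.340° → d = Rσ = 3442·0.07575 = 261 nmi

261 nmi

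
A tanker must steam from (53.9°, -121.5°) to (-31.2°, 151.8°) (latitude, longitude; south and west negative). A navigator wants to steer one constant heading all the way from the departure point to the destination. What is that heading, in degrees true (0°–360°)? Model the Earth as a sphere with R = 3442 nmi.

Δψ = ln[tan(π/4+φ₂/2)/tan(π/4+φ₁/2)] = -1.6949
Δλ = -1.5132 rad (taken the short way round)
course = atan2(Δλ, Δψ) = 221.76°

221.8°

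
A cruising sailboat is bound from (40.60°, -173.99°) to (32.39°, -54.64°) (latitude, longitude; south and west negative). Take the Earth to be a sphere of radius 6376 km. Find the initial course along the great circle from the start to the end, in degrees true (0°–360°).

47.4°

θ = atan2( sin Δλ·cos φ₂ ,  cos φ₁ sin φ₂ − sin φ₁ cos φ₂ cos Δλ )
  = atan2(+0.7360, +0.6761) = 47.43°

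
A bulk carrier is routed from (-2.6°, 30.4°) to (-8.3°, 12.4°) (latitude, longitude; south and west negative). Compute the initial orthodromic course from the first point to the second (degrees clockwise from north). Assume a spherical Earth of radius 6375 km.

θ = atan2( sin Δλ·cos φ₂ ,  cos φ₁ sin φ₂ − sin φ₁ cos φ₂ cos Δλ )
  = atan2(-0.3058, -0.1015) = 251.63°

251.6°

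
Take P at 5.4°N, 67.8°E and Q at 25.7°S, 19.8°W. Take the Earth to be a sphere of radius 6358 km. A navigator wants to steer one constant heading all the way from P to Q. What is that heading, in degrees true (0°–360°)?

249.9°

Δψ = ln[tan(π/4+φ₂/2)/tan(π/4+φ₁/2)] = -0.5588
Δλ = -1.5289 rad (taken the short way round)
course = atan2(Δλ, Δψ) = 249.92°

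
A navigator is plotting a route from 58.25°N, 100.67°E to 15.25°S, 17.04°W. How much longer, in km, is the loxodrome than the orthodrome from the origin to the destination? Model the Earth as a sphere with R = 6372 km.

651 km

Great circle: cos σ = sin φ₁ sin φ₂ + cos φ₁ cos φ₂ cos Δλ,  σ = 2.0485 rad → d_gc = 13053.0 km
Rhumb line: Δψ = -1.5268, q = Δφ/Δψ = 0.8402, d_rh = R√(Δφ²+q²Δλ²) = 13703.8 km
Excess = 13703.8 − 13053.0 = 650.8 ≈ 651 km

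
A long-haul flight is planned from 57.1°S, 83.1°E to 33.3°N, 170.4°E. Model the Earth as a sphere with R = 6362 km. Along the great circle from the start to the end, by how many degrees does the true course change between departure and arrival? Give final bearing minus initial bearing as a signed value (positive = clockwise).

At departure: θ₁ = atan2(sin Δλ cos φ₂, cos φ₁ sin φ₂ − sin φ₁ cos φ₂ cos Δλ) = 68.36°
At arrival: θ₂ = atan2(sin Δλ cos φ₁, −cos φ₂ sin φ₁ + sin φ₂ cos φ₁ cos Δλ) = 37.16°
Δθ = θ₂ − θ₁ = -31.2°

-31.2°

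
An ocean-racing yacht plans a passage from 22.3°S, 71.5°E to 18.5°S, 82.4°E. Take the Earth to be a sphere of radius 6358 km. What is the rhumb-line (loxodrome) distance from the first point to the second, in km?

1209 km

Rhumb course C = atan2(Δλ, Δψ) with Δψ = ln[tan(π/4+φ₂/2)/tan(π/4+φ₁/2)] = +0.0708, Δλ = +0.1902 → C = 69.59°
d = R·|Δφ| / |cos C| = 6358·0.06632 / 0.34869 = 1209 km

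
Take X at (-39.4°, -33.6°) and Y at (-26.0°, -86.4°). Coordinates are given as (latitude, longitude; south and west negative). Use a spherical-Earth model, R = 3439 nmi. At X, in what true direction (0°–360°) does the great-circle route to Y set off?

270.5°

θ = atan2( sin Δλ·cos φ₂ ,  cos φ₁ sin φ₂ − sin φ₁ cos φ₂ cos Δλ )
  = atan2(-0.7159, +0.0062) = 270.49°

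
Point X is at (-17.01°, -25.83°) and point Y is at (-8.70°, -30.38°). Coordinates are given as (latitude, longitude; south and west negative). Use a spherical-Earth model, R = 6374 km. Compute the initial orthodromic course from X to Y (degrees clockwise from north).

N = sin Δλ·cos φ₂ = -0.0784;  D = cos φ₁ sin φ₂ − sin φ₁ cos φ₂ cos Δλ = +0.1436
initial course = atan2(N, D) = 331.37°

331.4°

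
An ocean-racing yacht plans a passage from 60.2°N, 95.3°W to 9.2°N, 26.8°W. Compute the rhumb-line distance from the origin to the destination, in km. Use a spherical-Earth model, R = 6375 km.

8139 km

Δψ = ln[tan(π/4+φ₂/2)/tan(π/4+φ₁/2)] = -1.1627;  Δφ = -0.8901 rad,  Δλ = +1.1956 rad
q = Δφ/Δψ = 0.7656
d = R·√(Δφ² + q²Δλ²) = 6375·1.27673 = 8139 km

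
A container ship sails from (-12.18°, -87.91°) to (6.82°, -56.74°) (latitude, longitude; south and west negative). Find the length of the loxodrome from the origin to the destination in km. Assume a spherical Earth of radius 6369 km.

Δψ = ln[tan(π/4+φ₂/2)/tan(π/4+φ₁/2)] = +0.3335;  Δφ = +0.3316 rad,  Δλ = +0.5440 rad
q = Δφ/Δψ = 0.9943
d = R·√(Δφ² + q²Δλ²) = 6369·0.63448 = 4041 km

4041 km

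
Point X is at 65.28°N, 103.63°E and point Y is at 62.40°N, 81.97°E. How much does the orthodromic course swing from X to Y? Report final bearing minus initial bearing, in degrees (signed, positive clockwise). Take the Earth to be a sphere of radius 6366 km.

Initial bearing θ₁ = atan2(sin Δλ cos φ₂, cos φ₁ sin φ₂ − sin φ₁ cos φ₂ cos Δλ) = 263.15°
Final bearing θ₂ = (initial bearing from the destination back to the start) + 180° = 243.66°
Δθ = θ₂ − θ₁ = -19.5°

-19.5°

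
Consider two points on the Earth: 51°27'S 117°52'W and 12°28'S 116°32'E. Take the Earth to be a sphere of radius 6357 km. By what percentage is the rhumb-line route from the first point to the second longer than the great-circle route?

Great circle: σ = 1.7573 rad → d_gc = Rσ = 11171.0 km
Rhumb: Δφ = +0.6804, Δλ = -2.1921, Δψ = +0.8313, q = Δφ/Δψ = 0.8184 → d_rh = R√(Δφ²+q²Δλ²) = 12197.6 km
Excess = (12197.6 − 11171.0) / 11171.0 = 1026.6 / 11171.0 = 9.19% ≈ 9.2%

9.2%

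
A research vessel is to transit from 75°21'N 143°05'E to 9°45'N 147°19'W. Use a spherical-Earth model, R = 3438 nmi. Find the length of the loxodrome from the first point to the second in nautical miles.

4686 nmi

Δψ = ln[tan(π/4+φ₂/2)/tan(π/4+φ₁/2)] = -1.8805;  Δφ = -1.1449 rad,  Δλ = +1.2147 rad
q = Δφ/Δψ = 0.6089
d = R·√(Δφ² + q²Δλ²) = 3438·1.36305 = 4686 nmi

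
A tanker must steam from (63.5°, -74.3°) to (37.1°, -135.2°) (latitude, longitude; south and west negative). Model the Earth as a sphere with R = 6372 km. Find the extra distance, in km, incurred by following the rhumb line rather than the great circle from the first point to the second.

150 km

Great circle: cos σ = sin φ₁ sin φ₂ + cos φ₁ cos φ₂ cos Δλ,  σ = 0.7772 rad → d_gc = 4952.06 km
Rhumb line: Δψ = -0.7480, q = Δφ/Δψ = 0.6160, d_rh = R√(Δφ²+q²Δλ²) = 5101.58 km
Excess = 5101.58 − 4952.06 = 149.52 ≈ 150 km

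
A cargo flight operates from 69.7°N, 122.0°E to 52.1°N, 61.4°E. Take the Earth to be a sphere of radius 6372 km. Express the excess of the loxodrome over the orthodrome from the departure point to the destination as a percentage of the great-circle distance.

Great circle: σ = 0.5648 rad → d_gc = Rσ = 3598.9 km
Rhumb: Δφ = -0.3072, Δλ = -1.0577, Δψ = -0.6512, q = Δφ/Δψ = 0.4717 → d_rh = R√(Δφ²+q²Δλ²) = 3733.3 km
Excess = (3733.3 − 3598.9) / 3598.9 = 134.4 / 3598.9 = 3.73% ≈ 3.7%

3.7%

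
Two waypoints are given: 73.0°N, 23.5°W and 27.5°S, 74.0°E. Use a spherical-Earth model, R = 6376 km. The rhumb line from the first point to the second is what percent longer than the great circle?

Great circle: σ = 2.0662 rad → d_gc = Rσ = 13174.4 km
Rhumb: Δφ = -1.7541, Δλ = +1.7017, Δψ = -2.4003, q = Δφ/Δψ = 0.7308 → d_rh = R√(Δφ²+q²Δλ²) = 13709.3 km
Excess = (13709.3 − 13174.4) / 13174.4 = 534.9 / 13174.4 = 4.06% ≈ 4.1%

4.1%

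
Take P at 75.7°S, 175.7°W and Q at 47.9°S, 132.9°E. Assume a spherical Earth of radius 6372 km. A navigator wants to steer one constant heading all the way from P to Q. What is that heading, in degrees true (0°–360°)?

321.3°

Δψ = ln[tan(π/4+φ₂/2)/tan(π/4+φ₁/2)] = +1.1210
Δλ = -0.8971 rad (taken the short way round)
course = atan2(Δλ, Δψ) = 321.33°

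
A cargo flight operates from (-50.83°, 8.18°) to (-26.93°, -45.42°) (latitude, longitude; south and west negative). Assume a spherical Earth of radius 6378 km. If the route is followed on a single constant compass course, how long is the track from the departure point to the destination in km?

5285 km

Δψ = ln[tan(π/4+φ₂/2)/tan(π/4+φ₁/2)] = +0.5451;  Δφ = +0.4171 rad,  Δλ = -0.9355 rad
q = Δφ/Δψ = 0.7653
d = R·√(Δφ² + q²Δλ²) = 6378·0.82858 = 5285 km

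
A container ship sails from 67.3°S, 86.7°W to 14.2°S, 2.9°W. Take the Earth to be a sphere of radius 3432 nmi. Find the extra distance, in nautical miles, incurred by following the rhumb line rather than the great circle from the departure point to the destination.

Great circle: cos σ = sin φ₁ sin φ₂ + cos φ₁ cos φ₂ cos Δλ,  σ = 1.3008 rad → d_gc = 4464.4 nmi
Rhumb line: Δψ = +1.3554, q = Δφ/Δψ = 0.6838, d_rh = R√(Δφ²+q²Δλ²) = 4679.4 nmi
Excess = 4679.4 − 4464.4 = 215.0 ≈ 215 nmi

215 nmi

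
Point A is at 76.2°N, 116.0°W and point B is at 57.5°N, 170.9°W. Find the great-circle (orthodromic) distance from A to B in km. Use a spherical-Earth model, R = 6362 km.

2974 km

Haversine: a = sin²(Δφ/2)+cos φ₁ cos φ₂ sin²(Δλ/2) = 0.05363;  σ = 2·atan2(√a,√(1−a))
σ = 26.780° → d = Rσ = 6362·0.46740 = 2974 km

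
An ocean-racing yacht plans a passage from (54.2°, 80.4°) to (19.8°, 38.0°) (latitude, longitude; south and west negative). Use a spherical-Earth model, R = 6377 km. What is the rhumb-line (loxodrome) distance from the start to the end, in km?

Δψ = ln[tan(π/4+φ₂/2)/tan(π/4+φ₁/2)] = -0.7775;  Δφ = -0.6004 rad,  Δλ = -0.7400 rad
q = Δφ/Δψ = 0.7722
d = R·√(Δφ² + q²Δλ²) = 6377·0.82889 = 5286 km

5286 km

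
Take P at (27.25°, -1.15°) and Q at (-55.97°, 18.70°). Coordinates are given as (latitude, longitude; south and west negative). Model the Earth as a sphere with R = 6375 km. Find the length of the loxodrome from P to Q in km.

9455 km

Δψ = ln[tan(π/4+φ₂/2)/tan(π/4+φ₁/2)] = -1.6787;  Δφ = -1.4525 rad,  Δλ = +0.3464 rad
q = Δφ/Δψ = 0.8652
d = R·√(Δφ² + q²Δλ²) = 6375·1.48307 = 9455 km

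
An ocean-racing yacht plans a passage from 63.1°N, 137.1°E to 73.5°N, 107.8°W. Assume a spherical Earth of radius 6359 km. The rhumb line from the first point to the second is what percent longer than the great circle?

Great circle: σ = 0.6426 rad → d_gc = Rσ = 4086.0 km
Rhumb: Δφ = +0.1815, Δλ = +2.0089, Δψ = +0.5004, q = Δφ/Δψ = 0.3627 → d_rh = R√(Δφ²+q²Δλ²) = 4775.1 km
Excess = (4775.1 − 4086.0) / 4086.0 = 689.1 / 4086.0 = 16.86% ≈ 16.9%

16.9%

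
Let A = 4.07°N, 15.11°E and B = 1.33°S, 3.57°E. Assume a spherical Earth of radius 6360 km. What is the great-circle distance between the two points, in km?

Haversine: a = sin²(Δφ/2)+cos φ₁ cos φ₂ sin²(Δλ/2) = 0.01230;  σ = 2·atan2(√a,√(1−a))
σ = 12.734° → d = Rσ = 6360·0.22225 = 1414 km

1414 km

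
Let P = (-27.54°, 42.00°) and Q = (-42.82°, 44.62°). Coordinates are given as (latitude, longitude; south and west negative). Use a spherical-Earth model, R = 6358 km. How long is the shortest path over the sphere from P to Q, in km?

Haversine: a = sin²(Δφ/2)+cos φ₁ cos φ₂ sin²(Δλ/2) = 0.01802;  σ = 2·atan2(√a,√(1−a))
σ = 15.427° → d = Rσ = 6358·0.26925 = 1712 km

1712 km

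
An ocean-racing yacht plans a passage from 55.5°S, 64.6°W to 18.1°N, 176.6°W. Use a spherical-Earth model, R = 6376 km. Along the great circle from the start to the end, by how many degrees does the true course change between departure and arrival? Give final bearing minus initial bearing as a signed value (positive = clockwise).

+61.4°

At departure: θ₁ = atan2(sin Δλ cos φ₂, cos φ₁ sin φ₂ − sin φ₁ cos φ₂ cos Δλ) = 262.41°
At arrival: θ₂ = atan2(sin Δλ cos φ₁, −cos φ₂ sin φ₁ + sin φ₂ cos φ₁ cos Δλ) = 323.80°
Δθ = θ₂ − θ₁ = +61.4°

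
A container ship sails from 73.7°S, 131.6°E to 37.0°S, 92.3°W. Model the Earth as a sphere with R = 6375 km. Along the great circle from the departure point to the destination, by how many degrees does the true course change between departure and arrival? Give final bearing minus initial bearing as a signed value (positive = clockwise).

-130.1°

At departure: θ₁ = atan2(sin Δλ cos φ₂, cos φ₁ sin φ₂ − sin φ₁ cos φ₂ cos Δλ) = 142.48°
At arrival: θ₂ = atan2(sin Δλ cos φ₁, −cos φ₂ sin φ₁ + sin φ₂ cos φ₁ cos Δλ) = 12.36°
Δθ = θ₂ − θ₁ = -130.1°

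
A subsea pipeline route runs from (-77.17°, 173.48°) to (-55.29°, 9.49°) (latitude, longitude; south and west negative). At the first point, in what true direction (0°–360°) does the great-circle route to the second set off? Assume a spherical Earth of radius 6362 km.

192.4°

θ = atan2( sin Δλ·cos φ₂ ,  cos φ₁ sin φ₂ − sin φ₁ cos φ₂ cos Δλ )
  = atan2(-0.1570, -0.7162) = 192.37°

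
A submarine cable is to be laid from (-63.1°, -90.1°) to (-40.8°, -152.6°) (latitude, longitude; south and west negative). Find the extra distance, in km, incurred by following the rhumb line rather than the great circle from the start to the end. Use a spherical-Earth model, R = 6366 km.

155 km

Great circle: cos σ = sin φ₁ sin φ₂ + cos φ₁ cos φ₂ cos Δλ,  σ = 0.7364 rad → d_gc = 4688.2 km
Rhumb line: Δψ = +0.6494, q = Δφ/Δψ = 0.5993, d_rh = R√(Δφ²+q²Δλ²) = 4843.6 km
Excess = 4843.6 − 4688.2 = 155.4 ≈ 155 km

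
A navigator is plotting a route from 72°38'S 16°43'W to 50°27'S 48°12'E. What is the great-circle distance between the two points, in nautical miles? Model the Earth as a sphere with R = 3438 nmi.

cos σ = sin φ₁ sin φ₂ + cos φ₁ cos φ₂ cos Δλ
      = sin(-72.63°)sin(-50.45°) + cos(-72.63°)cos(-50.45°)cos(64.92°) = 0.8165
σ = 35.265° → d = Rσ = 3438·0.61549 = 2116 nmi

2116 nmi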